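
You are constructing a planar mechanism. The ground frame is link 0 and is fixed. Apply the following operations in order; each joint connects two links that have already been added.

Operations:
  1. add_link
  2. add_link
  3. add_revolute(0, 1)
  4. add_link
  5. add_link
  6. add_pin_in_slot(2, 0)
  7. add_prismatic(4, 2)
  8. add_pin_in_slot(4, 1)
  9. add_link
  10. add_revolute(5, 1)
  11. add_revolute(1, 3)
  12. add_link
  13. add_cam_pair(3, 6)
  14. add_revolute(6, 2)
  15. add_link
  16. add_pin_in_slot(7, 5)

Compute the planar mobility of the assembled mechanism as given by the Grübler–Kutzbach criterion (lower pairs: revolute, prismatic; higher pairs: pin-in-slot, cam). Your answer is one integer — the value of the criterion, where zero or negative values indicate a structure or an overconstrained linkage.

M = 7

(L,J1,J2)=(1,0,0); link0 fixed
link1: (2,0,0)
link2: (3,0,0)
R 0-1 [J1]: (3,1,0)
link3: (4,1,0)
link4: (5,1,0)
PS 2-0 [J2]: (5,1,1)
P 4-2 [J1]: (5,2,1)
PS 4-1 [J2]: (5,2,2)
link5: (6,2,2)
R 5-1 [J1]: (6,3,2)
R 1-3 [J1]: (6,4,2)
link6: (7,4,2)
C 3-6 [J2]: (7,4,3)
R 6-2 [J1]: (7,5,3)
link7: (8,5,3)
PS 7-5 [J2]: (8,5,4)
Grübler: 3·7 − 2·5 − 4 = 7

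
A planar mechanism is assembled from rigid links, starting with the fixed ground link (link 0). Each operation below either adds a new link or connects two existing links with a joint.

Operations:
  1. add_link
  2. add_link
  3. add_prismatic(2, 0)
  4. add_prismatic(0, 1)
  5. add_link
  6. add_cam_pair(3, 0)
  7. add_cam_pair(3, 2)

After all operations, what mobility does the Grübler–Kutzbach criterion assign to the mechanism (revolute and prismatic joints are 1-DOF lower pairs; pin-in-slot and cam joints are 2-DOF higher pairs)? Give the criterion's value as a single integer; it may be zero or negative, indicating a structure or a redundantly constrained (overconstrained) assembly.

[1;0;0] (link 0 is ground)
L+ [2;0;0]
L+ [3;0;0]
P(2,0)∈J1 [3;1;0]
P(0,1)∈J1 [3;2;0]
L+ [4;2;0]
C(3,0)∈J2 [4;2;1]
C(3,2)∈J2 [4;2;2]
mobility = 9 − 4 − 2 = 3

M = 3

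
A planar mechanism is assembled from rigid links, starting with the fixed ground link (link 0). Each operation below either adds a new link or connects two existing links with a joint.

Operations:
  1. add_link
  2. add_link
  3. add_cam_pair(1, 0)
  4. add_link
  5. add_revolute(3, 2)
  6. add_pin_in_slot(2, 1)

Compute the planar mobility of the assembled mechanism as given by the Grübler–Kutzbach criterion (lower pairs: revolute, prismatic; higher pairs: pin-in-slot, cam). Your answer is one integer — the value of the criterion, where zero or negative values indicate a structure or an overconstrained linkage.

link 0 = ground. State L|J1|J2 = 1|0|0
+link1  2|0|0
+link2  3|0|0
C(1,0) f=2→J2  3|0|1
+link3  4|0|1
R(3,2) f=1→J1  4|1|1
PS(2,1) f=2→J2  4|1|2
M = 3(4−1)−2·1−2 = 9−2−2 = 5

M = 5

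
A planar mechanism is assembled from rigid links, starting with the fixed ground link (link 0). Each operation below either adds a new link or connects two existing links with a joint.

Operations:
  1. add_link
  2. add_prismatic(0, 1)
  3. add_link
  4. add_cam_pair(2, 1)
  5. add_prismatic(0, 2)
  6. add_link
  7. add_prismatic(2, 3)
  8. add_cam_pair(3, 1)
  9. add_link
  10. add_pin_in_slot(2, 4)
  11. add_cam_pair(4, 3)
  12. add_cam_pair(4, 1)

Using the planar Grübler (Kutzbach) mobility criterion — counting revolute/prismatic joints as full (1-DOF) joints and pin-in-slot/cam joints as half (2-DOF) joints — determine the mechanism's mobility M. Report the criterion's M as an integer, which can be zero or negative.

L=1 J1=0 J2=0
add link → L=2 J1=0 J2=0
P@0,1 dof=1 J1 → L=2 J1=1 J2=0
add link → L=3 J1=1 J2=0
C@2,1 dof=2 J2 → L=3 J1=1 J2=1
P@0,2 dof=1 J1 → L=3 J1=2 J2=1
add link → L=4 J1=2 J2=1
P@2,3 dof=1 J1 → L=4 J1=3 J2=1
C@3,1 dof=2 J2 → L=4 J1=3 J2=2
add link → L=5 J1=3 J2=2
PS@2,4 dof=2 J2 → L=5 J1=3 J2=3
C@4,3 dof=2 J2 → L=5 J1=3 J2=4
C@4,1 dof=2 J2 → L=5 J1=3 J2=5
M=3(L−1)−2J1−J2=3·4−2·3−5=1

M = 1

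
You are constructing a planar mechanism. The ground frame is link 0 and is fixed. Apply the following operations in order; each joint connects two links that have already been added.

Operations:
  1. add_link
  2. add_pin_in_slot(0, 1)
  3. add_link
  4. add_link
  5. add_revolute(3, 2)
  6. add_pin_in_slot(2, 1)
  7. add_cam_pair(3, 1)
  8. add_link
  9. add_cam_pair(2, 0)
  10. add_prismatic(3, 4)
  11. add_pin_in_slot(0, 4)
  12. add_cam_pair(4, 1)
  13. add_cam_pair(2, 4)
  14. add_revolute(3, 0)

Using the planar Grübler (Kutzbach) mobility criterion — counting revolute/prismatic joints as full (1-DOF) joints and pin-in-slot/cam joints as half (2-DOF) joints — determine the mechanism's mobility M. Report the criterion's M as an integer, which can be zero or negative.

L=1 J1=0 J2=0
add link → L=2 J1=0 J2=0
PS@0,1 dof=2 J2 → L=2 J1=0 J2=1
add link → L=3 J1=0 J2=1
add link → L=4 J1=0 J2=1
R@3,2 dof=1 J1 → L=4 J1=1 J2=1
PS@2,1 dof=2 J2 → L=4 J1=1 J2=2
C@3,1 dof=2 J2 → L=4 J1=1 J2=3
add link → L=5 J1=1 J2=3
C@2,0 dof=2 J2 → L=5 J1=1 J2=4
P@3,4 dof=1 J1 → L=5 J1=2 J2=4
PS@0,4 dof=2 J2 → L=5 J1=2 J2=5
C@4,1 dof=2 J2 → L=5 J1=2 J2=6
C@2,4 dof=2 J2 → L=5 J1=2 J2=7
R@3,0 dof=1 J1 → L=5 J1=3 J2=7
M=3(L−1)−2J1−J2=3·4−2·3−7=-1

M = -1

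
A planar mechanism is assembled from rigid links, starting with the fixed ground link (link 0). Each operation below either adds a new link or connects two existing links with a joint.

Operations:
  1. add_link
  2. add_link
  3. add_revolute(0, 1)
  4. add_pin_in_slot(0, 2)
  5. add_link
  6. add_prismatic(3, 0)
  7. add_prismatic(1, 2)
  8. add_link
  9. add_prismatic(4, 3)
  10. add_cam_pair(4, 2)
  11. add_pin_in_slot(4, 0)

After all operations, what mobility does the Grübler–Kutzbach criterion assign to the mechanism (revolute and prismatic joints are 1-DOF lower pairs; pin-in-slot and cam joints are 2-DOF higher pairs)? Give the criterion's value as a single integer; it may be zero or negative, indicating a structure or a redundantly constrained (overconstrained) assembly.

M = 1

link 0 = ground. State L|J1|J2 = 1|0|0
+link1  2|0|0
+link2  3|0|0
R(0,1) f=1→J1  3|1|0
PS(0,2) f=2→J2  3|1|1
+link3  4|1|1
P(3,0) f=1→J1  4|2|1
P(1,2) f=1→J1  4|3|1
+link4  5|3|1
P(4,3) f=1→J1  5|4|1
C(4,2) f=2→J2  5|4|2
PS(4,0) f=2→J2  5|4|3
M = 3(5−1)−2·4−3 = 12−8−3 = 1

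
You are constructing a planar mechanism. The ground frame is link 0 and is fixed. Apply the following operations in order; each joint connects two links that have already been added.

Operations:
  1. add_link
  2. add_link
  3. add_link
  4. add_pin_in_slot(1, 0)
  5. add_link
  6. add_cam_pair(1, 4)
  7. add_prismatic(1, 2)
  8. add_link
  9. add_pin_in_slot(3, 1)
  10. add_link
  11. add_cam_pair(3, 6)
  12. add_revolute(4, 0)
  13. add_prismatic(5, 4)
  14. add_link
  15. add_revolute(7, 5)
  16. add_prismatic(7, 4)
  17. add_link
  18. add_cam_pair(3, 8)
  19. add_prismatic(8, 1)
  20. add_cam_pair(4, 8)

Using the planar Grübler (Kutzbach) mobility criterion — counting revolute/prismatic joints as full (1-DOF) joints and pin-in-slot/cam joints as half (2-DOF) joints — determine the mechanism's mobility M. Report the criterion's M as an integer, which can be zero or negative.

ground; <1,0,0>
#1 <2,0,0>
#2 <3,0,0>
#3 <4,0,0>
PS:1↔0 J2 <4,0,1>
#4 <5,0,1>
C:1↔4 J2 <5,0,2>
P:1↔2 J1 <5,1,2>
#5 <6,1,2>
PS:3↔1 J2 <6,1,3>
#6 <7,1,3>
C:3↔6 J2 <7,1,4>
R:4↔0 J1 <7,2,4>
P:5↔4 J1 <7,3,4>
#7 <8,3,4>
R:7↔5 J1 <8,4,4>
P:7↔4 J1 <8,5,4>
#8 <9,5,4>
C:3↔8 J2 <9,5,5>
P:8↔1 J1 <9,6,5>
C:4↔8 J2 <9,6,6>
3×8 − 2×6 − 1×6 = 6

M = 6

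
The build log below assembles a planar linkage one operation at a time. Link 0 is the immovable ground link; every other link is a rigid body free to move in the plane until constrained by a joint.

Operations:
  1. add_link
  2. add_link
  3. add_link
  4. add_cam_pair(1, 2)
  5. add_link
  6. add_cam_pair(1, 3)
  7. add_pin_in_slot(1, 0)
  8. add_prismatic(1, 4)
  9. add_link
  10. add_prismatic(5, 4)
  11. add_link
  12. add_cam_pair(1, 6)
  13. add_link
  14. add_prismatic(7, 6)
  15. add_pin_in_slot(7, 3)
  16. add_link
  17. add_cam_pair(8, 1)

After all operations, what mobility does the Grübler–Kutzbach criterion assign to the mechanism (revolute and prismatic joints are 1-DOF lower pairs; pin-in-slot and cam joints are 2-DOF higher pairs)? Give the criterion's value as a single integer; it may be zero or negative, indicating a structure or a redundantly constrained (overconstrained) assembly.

M = 12

L=1 J1=0 J2=0
add link → L=2 J1=0 J2=0
add link → L=3 J1=0 J2=0
add link → L=4 J1=0 J2=0
C@1,2 dof=2 J2 → L=4 J1=0 J2=1
add link → L=5 J1=0 J2=1
C@1,3 dof=2 J2 → L=5 J1=0 J2=2
PS@1,0 dof=2 J2 → L=5 J1=0 J2=3
P@1,4 dof=1 J1 → L=5 J1=1 J2=3
add link → L=6 J1=1 J2=3
P@5,4 dof=1 J1 → L=6 J1=2 J2=3
add link → L=7 J1=2 J2=3
C@1,6 dof=2 J2 → L=7 J1=2 J2=4
add link → L=8 J1=2 J2=4
P@7,6 dof=1 J1 → L=8 J1=3 J2=4
PS@7,3 dof=2 J2 → L=8 J1=3 J2=5
add link → L=9 J1=3 J2=5
C@8,1 dof=2 J2 → L=9 J1=3 J2=6
M=3(L−1)−2J1−J2=3·8−2·3−6=12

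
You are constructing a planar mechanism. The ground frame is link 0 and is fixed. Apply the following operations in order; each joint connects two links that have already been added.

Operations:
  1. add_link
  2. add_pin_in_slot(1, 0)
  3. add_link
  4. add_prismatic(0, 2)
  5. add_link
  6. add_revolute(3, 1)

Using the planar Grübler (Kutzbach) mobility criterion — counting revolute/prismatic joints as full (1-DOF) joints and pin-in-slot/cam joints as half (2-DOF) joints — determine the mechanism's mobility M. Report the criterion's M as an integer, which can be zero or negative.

(L,J1,J2)=(1,0,0); link0 fixed
link1: (2,0,0)
PS 1-0 [J2]: (2,0,1)
link2: (3,0,1)
P 0-2 [J1]: (3,1,1)
link3: (4,1,1)
R 3-1 [J1]: (4,2,1)
Grübler: 3·3 − 2·2 − 1 = 4

M = 4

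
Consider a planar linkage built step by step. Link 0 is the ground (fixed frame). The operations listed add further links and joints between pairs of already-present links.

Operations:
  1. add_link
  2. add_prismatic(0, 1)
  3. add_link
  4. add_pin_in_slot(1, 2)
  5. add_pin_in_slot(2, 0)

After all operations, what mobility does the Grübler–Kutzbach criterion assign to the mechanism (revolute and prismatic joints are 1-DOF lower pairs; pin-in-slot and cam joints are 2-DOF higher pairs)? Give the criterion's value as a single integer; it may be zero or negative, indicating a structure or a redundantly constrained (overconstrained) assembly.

M = 2

(L,J1,J2)=(1,0,0); link0 fixed
link1: (2,0,0)
P 0-1 [J1]: (2,1,0)
link2: (3,1,0)
PS 1-2 [J2]: (3,1,1)
PS 2-0 [J2]: (3,1,2)
Grübler: 3·2 − 2·1 − 2 = 2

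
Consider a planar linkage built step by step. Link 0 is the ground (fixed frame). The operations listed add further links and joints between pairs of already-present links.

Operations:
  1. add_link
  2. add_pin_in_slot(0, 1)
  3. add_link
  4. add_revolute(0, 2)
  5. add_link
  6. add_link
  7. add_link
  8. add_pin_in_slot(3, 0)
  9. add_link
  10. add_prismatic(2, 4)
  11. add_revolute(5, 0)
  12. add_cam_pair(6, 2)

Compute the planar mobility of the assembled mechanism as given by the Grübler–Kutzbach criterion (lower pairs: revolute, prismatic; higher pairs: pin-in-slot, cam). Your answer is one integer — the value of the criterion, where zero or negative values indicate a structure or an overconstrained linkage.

M = 9

L=1 J1=0 J2=0
add link → L=2 J1=0 J2=0
PS@0,1 dof=2 J2 → L=2 J1=0 J2=1
add link → L=3 J1=0 J2=1
R@0,2 dof=1 J1 → L=3 J1=1 J2=1
add link → L=4 J1=1 J2=1
add link → L=5 J1=1 J2=1
add link → L=6 J1=1 J2=1
PS@3,0 dof=2 J2 → L=6 J1=1 J2=2
add link → L=7 J1=1 J2=2
P@2,4 dof=1 J1 → L=7 J1=2 J2=2
R@5,0 dof=1 J1 → L=7 J1=3 J2=2
C@6,2 dof=2 J2 → L=7 J1=3 J2=3
M=3(L−1)−2J1−J2=3·6−2·3−3=9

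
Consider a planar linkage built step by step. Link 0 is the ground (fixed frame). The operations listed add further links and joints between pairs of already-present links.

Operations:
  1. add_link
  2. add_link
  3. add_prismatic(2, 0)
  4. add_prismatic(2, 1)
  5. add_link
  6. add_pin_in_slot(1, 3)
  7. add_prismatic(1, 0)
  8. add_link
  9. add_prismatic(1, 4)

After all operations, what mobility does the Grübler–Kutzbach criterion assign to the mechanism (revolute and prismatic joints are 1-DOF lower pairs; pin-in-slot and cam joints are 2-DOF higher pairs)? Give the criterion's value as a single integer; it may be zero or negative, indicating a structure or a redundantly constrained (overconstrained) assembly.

M = 3

ground; <1,0,0>
#1 <2,0,0>
#2 <3,0,0>
P:2↔0 J1 <3,1,0>
P:2↔1 J1 <3,2,0>
#3 <4,2,0>
PS:1↔3 J2 <4,2,1>
P:1↔0 J1 <4,3,1>
#4 <5,3,1>
P:1↔4 J1 <5,4,1>
3×4 − 2×4 − 1×1 = 3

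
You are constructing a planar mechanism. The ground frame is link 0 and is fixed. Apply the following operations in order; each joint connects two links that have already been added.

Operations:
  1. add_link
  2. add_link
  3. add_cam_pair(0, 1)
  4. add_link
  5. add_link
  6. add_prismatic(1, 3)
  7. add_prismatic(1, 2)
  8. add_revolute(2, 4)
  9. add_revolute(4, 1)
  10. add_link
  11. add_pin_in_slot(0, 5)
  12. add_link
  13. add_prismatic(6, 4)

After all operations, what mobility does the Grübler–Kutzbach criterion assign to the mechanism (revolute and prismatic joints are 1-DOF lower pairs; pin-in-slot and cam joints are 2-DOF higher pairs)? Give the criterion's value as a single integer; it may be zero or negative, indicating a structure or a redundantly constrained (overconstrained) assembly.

M = 6

link 0 = ground. State L|J1|J2 = 1|0|0
+link1  2|0|0
+link2  3|0|0
C(0,1) f=2→J2  3|0|1
+link3  4|0|1
+link4  5|0|1
P(1,3) f=1→J1  5|1|1
P(1,2) f=1→J1  5|2|1
R(2,4) f=1→J1  5|3|1
R(4,1) f=1→J1  5|4|1
+link5  6|4|1
PS(0,5) f=2→J2  6|4|2
+link6  7|4|2
P(6,4) f=1→J1  7|5|2
M = 3(7−1)−2·5−2 = 18−10−2 = 6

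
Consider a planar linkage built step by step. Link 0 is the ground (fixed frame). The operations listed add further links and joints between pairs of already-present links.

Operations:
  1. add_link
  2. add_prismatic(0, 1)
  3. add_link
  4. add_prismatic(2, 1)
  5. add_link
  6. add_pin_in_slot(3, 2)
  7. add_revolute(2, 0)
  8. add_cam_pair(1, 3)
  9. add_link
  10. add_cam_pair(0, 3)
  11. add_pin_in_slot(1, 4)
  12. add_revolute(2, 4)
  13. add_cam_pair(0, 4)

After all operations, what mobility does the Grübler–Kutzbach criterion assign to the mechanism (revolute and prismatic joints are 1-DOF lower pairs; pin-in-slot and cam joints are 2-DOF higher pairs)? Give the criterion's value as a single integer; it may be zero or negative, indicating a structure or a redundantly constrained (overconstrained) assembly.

ground; <1,0,0>
#1 <2,0,0>
P:0↔1 J1 <2,1,0>
#2 <3,1,0>
P:2↔1 J1 <3,2,0>
#3 <4,2,0>
PS:3↔2 J2 <4,2,1>
R:2↔0 J1 <4,3,1>
C:1↔3 J2 <4,3,2>
#4 <5,3,2>
C:0↔3 J2 <5,3,3>
PS:1↔4 J2 <5,3,4>
R:2↔4 J1 <5,4,4>
C:0↔4 J2 <5,4,5>
3×4 − 2×4 − 1×5 = -1

M = -1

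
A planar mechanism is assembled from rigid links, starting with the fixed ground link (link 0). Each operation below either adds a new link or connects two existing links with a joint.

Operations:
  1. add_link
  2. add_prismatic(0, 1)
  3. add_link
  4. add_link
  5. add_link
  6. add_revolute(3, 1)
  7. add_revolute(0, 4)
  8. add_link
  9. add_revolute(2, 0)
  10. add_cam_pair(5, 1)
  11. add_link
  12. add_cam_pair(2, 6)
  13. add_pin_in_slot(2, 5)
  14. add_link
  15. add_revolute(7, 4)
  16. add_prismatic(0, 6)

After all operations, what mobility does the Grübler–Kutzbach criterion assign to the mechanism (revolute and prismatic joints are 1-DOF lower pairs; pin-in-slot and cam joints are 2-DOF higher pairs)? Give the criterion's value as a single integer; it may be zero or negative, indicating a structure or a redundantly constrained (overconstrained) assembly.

M = 6

(L,J1,J2)=(1,0,0); link0 fixed
link1: (2,0,0)
P 0-1 [J1]: (2,1,0)
link2: (3,1,0)
link3: (4,1,0)
link4: (5,1,0)
R 3-1 [J1]: (5,2,0)
R 0-4 [J1]: (5,3,0)
link5: (6,3,0)
R 2-0 [J1]: (6,4,0)
C 5-1 [J2]: (6,4,1)
link6: (7,4,1)
C 2-6 [J2]: (7,4,2)
PS 2-5 [J2]: (7,4,3)
link7: (8,4,3)
R 7-4 [J1]: (8,5,3)
P 0-6 [J1]: (8,6,3)
Grübler: 3·7 − 2·6 − 3 = 6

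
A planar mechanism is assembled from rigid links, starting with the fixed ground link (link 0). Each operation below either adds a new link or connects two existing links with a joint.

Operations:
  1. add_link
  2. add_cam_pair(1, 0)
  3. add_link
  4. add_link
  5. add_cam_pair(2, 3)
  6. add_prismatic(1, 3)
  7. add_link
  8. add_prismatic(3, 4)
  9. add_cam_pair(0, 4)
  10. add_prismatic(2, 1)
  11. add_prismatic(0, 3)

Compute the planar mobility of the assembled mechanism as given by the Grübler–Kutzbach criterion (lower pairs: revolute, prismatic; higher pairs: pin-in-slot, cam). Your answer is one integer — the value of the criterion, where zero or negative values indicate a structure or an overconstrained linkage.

link 0 = ground. State L|J1|J2 = 1|0|0
+link1  2|0|0
C(1,0) f=2→J2  2|0|1
+link2  3|0|1
+link3  4|0|1
C(2,3) f=2→J2  4|0|2
P(1,3) f=1→J1  4|1|2
+link4  5|1|2
P(3,4) f=1→J1  5|2|2
C(0,4) f=2→J2  5|2|3
P(2,1) f=1→J1  5|3|3
P(0,3) f=1→J1  5|4|3
M = 3(5−1)−2·4−3 = 12−8−3 = 1

M = 1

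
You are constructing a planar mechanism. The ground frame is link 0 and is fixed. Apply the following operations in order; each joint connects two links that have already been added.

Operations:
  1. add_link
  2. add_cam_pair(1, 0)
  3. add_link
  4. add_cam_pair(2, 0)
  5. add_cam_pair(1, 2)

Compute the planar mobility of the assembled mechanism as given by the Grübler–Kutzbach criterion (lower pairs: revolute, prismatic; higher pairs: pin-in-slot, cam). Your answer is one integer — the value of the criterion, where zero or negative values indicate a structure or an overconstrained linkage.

ground; <1,0,0>
#1 <2,0,0>
C:1↔0 J2 <2,0,1>
#2 <3,0,1>
C:2↔0 J2 <3,0,2>
C:1↔2 J2 <3,0,3>
3×2 − 2×0 − 1×3 = 3

M = 3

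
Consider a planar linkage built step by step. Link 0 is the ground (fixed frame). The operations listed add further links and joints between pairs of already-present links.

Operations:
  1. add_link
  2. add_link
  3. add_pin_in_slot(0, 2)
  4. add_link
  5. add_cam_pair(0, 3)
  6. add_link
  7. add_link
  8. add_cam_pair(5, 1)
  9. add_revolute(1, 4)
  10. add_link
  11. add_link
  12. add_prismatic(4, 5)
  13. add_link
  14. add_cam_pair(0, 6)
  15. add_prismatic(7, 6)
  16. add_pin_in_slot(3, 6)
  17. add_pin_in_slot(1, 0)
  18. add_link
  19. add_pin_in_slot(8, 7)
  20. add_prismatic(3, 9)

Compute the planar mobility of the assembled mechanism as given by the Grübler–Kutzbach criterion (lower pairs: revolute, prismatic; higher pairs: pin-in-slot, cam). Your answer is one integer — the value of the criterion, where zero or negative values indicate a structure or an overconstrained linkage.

M = 12

[1;0;0] (link 0 is ground)
L+ [2;0;0]
L+ [3;0;0]
PS(0,2)∈J2 [3;0;1]
L+ [4;0;1]
C(0,3)∈J2 [4;0;2]
L+ [5;0;2]
L+ [6;0;2]
C(5,1)∈J2 [6;0;3]
R(1,4)∈J1 [6;1;3]
L+ [7;1;3]
L+ [8;1;3]
P(4,5)∈J1 [8;2;3]
L+ [9;2;3]
C(0,6)∈J2 [9;2;4]
P(7,6)∈J1 [9;3;4]
PS(3,6)∈J2 [9;3;5]
PS(1,0)∈J2 [9;3;6]
L+ [10;3;6]
PS(8,7)∈J2 [10;3;7]
P(3,9)∈J1 [10;4;7]
mobility = 27 − 8 − 7 = 12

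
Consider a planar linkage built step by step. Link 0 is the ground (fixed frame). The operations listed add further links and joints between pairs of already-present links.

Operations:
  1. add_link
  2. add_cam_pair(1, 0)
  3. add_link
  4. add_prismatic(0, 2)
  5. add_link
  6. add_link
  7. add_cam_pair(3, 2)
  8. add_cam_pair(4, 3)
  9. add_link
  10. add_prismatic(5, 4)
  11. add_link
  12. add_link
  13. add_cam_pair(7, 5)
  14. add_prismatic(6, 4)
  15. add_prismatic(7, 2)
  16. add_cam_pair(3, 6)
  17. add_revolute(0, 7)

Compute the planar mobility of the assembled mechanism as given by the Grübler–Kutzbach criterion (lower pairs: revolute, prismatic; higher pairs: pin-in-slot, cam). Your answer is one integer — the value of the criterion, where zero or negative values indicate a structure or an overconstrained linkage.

L=1 J1=0 J2=0
add link → L=2 J1=0 J2=0
C@1,0 dof=2 J2 → L=2 J1=0 J2=1
add link → L=3 J1=0 J2=1
P@0,2 dof=1 J1 → L=3 J1=1 J2=1
add link → L=4 J1=1 J2=1
add link → L=5 J1=1 J2=1
C@3,2 dof=2 J2 → L=5 J1=1 J2=2
C@4,3 dof=2 J2 → L=5 J1=1 J2=3
add link → L=6 J1=1 J2=3
P@5,4 dof=1 J1 → L=6 J1=2 J2=3
add link → L=7 J1=2 J2=3
add link → L=8 J1=2 J2=3
C@7,5 dof=2 J2 → L=8 J1=2 J2=4
P@6,4 dof=1 J1 → L=8 J1=3 J2=4
P@7,2 dof=1 J1 → L=8 J1=4 J2=4
C@3,6 dof=2 J2 → L=8 J1=4 J2=5
R@0,7 dof=1 J1 → L=8 J1=5 J2=5
M=3(L−1)−2J1−J2=3·7−2·5−5=6

M = 6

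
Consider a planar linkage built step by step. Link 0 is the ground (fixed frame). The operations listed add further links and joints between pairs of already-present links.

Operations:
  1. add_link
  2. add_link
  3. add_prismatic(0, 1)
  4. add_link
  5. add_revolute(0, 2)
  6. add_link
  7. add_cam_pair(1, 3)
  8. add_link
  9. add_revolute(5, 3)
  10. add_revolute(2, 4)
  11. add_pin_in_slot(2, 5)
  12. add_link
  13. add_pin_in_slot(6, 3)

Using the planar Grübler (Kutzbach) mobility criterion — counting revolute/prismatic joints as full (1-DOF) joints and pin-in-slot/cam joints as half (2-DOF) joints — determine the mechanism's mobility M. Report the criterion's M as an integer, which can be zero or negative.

M = 7

[1;0;0] (link 0 is ground)
L+ [2;0;0]
L+ [3;0;0]
P(0,1)∈J1 [3;1;0]
L+ [4;1;0]
R(0,2)∈J1 [4;2;0]
L+ [5;2;0]
C(1,3)∈J2 [5;2;1]
L+ [6;2;1]
R(5,3)∈J1 [6;3;1]
R(2,4)∈J1 [6;4;1]
PS(2,5)∈J2 [6;4;2]
L+ [7;4;2]
PS(6,3)∈J2 [7;4;3]
mobility = 18 − 8 − 3 = 7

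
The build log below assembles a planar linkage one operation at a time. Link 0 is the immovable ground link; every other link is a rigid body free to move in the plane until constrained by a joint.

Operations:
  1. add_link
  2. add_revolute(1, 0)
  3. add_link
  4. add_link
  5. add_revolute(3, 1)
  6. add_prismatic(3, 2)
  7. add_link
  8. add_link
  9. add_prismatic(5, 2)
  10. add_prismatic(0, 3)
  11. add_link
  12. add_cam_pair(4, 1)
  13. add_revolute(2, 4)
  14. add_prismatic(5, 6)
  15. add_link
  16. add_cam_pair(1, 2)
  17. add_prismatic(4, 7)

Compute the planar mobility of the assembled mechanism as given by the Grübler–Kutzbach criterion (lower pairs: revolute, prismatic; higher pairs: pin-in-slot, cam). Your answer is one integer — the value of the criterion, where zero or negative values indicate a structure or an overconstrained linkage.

M = 3

link 0 = ground. State L|J1|J2 = 1|0|0
+link1  2|0|0
R(1,0) f=1→J1  2|1|0
+link2  3|1|0
+link3  4|1|0
R(3,1) f=1→J1  4|2|0
P(3,2) f=1→J1  4|3|0
+link4  5|3|0
+link5  6|3|0
P(5,2) f=1→J1  6|4|0
P(0,3) f=1→J1  6|5|0
+link6  7|5|0
C(4,1) f=2→J2  7|5|1
R(2,4) f=1→J1  7|6|1
P(5,6) f=1→J1  7|7|1
+link7  8|7|1
C(1,2) f=2→J2  8|7|2
P(4,7) f=1→J1  8|8|2
M = 3(8−1)−2·8−2 = 21−16−2 = 3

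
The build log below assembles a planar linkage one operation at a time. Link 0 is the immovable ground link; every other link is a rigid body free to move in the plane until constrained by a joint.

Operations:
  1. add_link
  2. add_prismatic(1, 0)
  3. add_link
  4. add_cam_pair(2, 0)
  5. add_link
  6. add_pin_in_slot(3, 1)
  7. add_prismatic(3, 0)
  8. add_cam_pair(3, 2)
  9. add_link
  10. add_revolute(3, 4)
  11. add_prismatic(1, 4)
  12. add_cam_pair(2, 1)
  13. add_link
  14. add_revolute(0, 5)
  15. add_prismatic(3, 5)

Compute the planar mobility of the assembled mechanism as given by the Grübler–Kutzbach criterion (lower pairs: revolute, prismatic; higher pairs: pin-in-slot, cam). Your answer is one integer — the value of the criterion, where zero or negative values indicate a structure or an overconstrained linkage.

M = -1

link 0 = ground. State L|J1|J2 = 1|0|0
+link1  2|0|0
P(1,0) f=1→J1  2|1|0
+link2  3|1|0
C(2,0) f=2→J2  3|1|1
+link3  4|1|1
PS(3,1) f=2→J2  4|1|2
P(3,0) f=1→J1  4|2|2
C(3,2) f=2→J2  4|2|3
+link4  5|2|3
R(3,4) f=1→J1  5|3|3
P(1,4) f=1→J1  5|4|3
C(2,1) f=2→J2  5|4|4
+link5  6|4|4
R(0,5) f=1→J1  6|5|4
P(3,5) f=1→J1  6|6|4
M = 3(6−1)−2·6−4 = 15−12−4 = -1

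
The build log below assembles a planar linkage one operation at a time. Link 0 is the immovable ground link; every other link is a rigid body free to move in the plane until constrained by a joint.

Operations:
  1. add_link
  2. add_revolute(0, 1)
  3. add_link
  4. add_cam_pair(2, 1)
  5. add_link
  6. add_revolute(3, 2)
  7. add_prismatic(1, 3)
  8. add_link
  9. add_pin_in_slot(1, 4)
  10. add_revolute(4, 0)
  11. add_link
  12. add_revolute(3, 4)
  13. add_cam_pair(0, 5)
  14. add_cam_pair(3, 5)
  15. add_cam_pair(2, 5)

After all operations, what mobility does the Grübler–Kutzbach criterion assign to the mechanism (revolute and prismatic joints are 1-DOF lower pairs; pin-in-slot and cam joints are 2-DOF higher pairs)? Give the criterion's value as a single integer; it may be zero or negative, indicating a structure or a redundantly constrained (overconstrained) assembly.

M = 0

L=1 J1=0 J2=0
add link → L=2 J1=0 J2=0
R@0,1 dof=1 J1 → L=2 J1=1 J2=0
add link → L=3 J1=1 J2=0
C@2,1 dof=2 J2 → L=3 J1=1 J2=1
add link → L=4 J1=1 J2=1
R@3,2 dof=1 J1 → L=4 J1=2 J2=1
P@1,3 dof=1 J1 → L=4 J1=3 J2=1
add link → L=5 J1=3 J2=1
PS@1,4 dof=2 J2 → L=5 J1=3 J2=2
R@4,0 dof=1 J1 → L=5 J1=4 J2=2
add link → L=6 J1=4 J2=2
R@3,4 dof=1 J1 → L=6 J1=5 J2=2
C@0,5 dof=2 J2 → L=6 J1=5 J2=3
C@3,5 dof=2 J2 → L=6 J1=5 J2=4
C@2,5 dof=2 J2 → L=6 J1=5 J2=5
M=3(L−1)−2J1−J2=3·5−2·5−5=0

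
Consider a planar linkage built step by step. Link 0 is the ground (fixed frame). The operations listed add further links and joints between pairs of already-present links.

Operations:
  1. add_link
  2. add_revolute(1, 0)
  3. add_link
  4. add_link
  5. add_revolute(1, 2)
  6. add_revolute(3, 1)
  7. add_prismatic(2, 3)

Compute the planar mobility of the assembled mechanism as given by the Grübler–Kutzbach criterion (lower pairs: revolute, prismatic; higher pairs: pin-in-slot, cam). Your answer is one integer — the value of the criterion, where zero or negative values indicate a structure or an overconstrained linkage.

M = 1

[1;0;0] (link 0 is ground)
L+ [2;0;0]
R(1,0)∈J1 [2;1;0]
L+ [3;1;0]
L+ [4;1;0]
R(1,2)∈J1 [4;2;0]
R(3,1)∈J1 [4;3;0]
P(2,3)∈J1 [4;4;0]
mobility = 9 − 8 − 0 = 1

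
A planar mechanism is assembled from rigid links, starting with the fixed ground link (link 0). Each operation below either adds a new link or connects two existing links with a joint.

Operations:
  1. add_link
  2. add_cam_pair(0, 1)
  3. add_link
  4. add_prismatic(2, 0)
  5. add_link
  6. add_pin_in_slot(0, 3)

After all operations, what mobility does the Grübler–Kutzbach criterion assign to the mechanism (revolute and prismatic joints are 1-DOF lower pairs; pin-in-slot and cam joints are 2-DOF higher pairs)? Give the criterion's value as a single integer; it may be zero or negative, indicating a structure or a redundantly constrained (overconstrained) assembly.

M = 5

[1;0;0] (link 0 is ground)
L+ [2;0;0]
C(0,1)∈J2 [2;0;1]
L+ [3;0;1]
P(2,0)∈J1 [3;1;1]
L+ [4;1;1]
PS(0,3)∈J2 [4;1;2]
mobility = 9 − 2 − 2 = 5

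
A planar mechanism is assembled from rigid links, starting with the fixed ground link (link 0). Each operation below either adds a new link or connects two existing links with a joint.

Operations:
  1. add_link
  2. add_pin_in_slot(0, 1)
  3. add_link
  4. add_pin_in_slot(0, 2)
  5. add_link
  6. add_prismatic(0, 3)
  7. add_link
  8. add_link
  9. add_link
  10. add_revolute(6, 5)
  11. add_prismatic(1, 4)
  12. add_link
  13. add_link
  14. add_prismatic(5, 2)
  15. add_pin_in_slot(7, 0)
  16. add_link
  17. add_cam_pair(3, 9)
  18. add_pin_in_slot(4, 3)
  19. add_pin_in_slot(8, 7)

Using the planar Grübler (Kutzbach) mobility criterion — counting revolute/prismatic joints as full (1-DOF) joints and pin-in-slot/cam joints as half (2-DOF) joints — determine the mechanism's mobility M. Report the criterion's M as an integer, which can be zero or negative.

M = 13

(L,J1,J2)=(1,0,0); link0 fixed
link1: (2,0,0)
PS 0-1 [J2]: (2,0,1)
link2: (3,0,1)
PS 0-2 [J2]: (3,0,2)
link3: (4,0,2)
P 0-3 [J1]: (4,1,2)
link4: (5,1,2)
link5: (6,1,2)
link6: (7,1,2)
R 6-5 [J1]: (7,2,2)
P 1-4 [J1]: (7,3,2)
link7: (8,3,2)
link8: (9,3,2)
P 5-2 [J1]: (9,4,2)
PS 7-0 [J2]: (9,4,3)
link9: (10,4,3)
C 3-9 [J2]: (10,4,4)
PS 4-3 [J2]: (10,4,5)
PS 8-7 [J2]: (10,4,6)
Grübler: 3·9 − 2·4 − 6 = 13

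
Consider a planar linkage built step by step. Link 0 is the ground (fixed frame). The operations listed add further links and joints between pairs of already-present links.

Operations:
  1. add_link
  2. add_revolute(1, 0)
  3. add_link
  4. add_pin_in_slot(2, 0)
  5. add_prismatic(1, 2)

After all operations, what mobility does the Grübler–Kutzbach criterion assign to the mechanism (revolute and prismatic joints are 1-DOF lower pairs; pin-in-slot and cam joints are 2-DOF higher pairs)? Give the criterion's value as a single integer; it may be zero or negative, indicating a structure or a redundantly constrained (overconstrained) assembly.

[1;0;0] (link 0 is ground)
L+ [2;0;0]
R(1,0)∈J1 [2;1;0]
L+ [3;1;0]
PS(2,0)∈J2 [3;1;1]
P(1,2)∈J1 [3;2;1]
mobility = 6 − 4 − 1 = 1

M = 1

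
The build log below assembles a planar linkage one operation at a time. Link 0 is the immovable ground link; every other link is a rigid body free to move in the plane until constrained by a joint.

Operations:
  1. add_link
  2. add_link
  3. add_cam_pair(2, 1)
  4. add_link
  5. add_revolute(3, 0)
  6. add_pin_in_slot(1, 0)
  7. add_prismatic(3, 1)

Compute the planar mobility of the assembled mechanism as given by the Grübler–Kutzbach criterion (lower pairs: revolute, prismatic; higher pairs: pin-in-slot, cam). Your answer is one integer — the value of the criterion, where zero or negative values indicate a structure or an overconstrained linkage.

L=1 J1=0 J2=0
add link → L=2 J1=0 J2=0
add link → L=3 J1=0 J2=0
C@2,1 dof=2 J2 → L=3 J1=0 J2=1
add link → L=4 J1=0 J2=1
R@3,0 dof=1 J1 → L=4 J1=1 J2=1
PS@1,0 dof=2 J2 → L=4 J1=1 J2=2
P@3,1 dof=1 J1 → L=4 J1=2 J2=2
M=3(L−1)−2J1−J2=3·3−2·2−2=3

M = 3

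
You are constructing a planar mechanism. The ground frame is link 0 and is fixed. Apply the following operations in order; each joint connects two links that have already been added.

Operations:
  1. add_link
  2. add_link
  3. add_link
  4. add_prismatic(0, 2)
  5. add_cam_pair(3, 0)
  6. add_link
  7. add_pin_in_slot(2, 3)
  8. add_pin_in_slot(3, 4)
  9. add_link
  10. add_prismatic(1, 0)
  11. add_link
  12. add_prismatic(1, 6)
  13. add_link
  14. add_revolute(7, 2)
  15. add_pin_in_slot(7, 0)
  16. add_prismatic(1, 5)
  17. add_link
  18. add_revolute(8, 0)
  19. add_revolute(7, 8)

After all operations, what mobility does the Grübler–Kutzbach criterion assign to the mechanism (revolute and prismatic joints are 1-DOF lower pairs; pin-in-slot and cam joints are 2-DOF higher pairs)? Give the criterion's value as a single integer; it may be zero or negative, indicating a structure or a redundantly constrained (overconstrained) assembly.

M = 6

L=1 J1=0 J2=0
add link → L=2 J1=0 J2=0
add link → L=3 J1=0 J2=0
add link → L=4 J1=0 J2=0
P@0,2 dof=1 J1 → L=4 J1=1 J2=0
C@3,0 dof=2 J2 → L=4 J1=1 J2=1
add link → L=5 J1=1 J2=1
PS@2,3 dof=2 J2 → L=5 J1=1 J2=2
PS@3,4 dof=2 J2 → L=5 J1=1 J2=3
add link → L=6 J1=1 J2=3
P@1,0 dof=1 J1 → L=6 J1=2 J2=3
add link → L=7 J1=2 J2=3
P@1,6 dof=1 J1 → L=7 J1=3 J2=3
add link → L=8 J1=3 J2=3
R@7,2 dof=1 J1 → L=8 J1=4 J2=3
PS@7,0 dof=2 J2 → L=8 J1=4 J2=4
P@1,5 dof=1 J1 → L=8 J1=5 J2=4
add link → L=9 J1=5 J2=4
R@8,0 dof=1 J1 → L=9 J1=6 J2=4
R@7,8 dof=1 J1 → L=9 J1=7 J2=4
M=3(L−1)−2J1−J2=3·8−2·7−4=6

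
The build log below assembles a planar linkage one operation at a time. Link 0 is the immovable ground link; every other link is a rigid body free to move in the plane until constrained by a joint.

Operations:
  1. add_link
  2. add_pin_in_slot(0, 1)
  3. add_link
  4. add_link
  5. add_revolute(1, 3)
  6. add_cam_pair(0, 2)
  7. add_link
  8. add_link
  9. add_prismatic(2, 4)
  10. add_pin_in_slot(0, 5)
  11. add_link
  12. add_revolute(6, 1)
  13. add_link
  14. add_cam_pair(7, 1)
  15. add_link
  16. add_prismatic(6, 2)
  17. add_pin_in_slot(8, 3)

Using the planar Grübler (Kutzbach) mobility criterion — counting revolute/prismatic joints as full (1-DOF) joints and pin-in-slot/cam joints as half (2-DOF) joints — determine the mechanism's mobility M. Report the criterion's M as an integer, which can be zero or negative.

(L,J1,J2)=(1,0,0); link0 fixed
link1: (2,0,0)
PS 0-1 [J2]: (2,0,1)
link2: (3,0,1)
link3: (4,0,1)
R 1-3 [J1]: (4,1,1)
C 0-2 [J2]: (4,1,2)
link4: (5,1,2)
link5: (6,1,2)
P 2-4 [J1]: (6,2,2)
PS 0-5 [J2]: (6,2,3)
link6: (7,2,3)
R 6-1 [J1]: (7,3,3)
link7: (8,3,3)
C 7-1 [J2]: (8,3,4)
link8: (9,3,4)
P 6-2 [J1]: (9,4,4)
PS 8-3 [J2]: (9,4,5)
Grübler: 3·8 − 2·4 − 5 = 11

M = 11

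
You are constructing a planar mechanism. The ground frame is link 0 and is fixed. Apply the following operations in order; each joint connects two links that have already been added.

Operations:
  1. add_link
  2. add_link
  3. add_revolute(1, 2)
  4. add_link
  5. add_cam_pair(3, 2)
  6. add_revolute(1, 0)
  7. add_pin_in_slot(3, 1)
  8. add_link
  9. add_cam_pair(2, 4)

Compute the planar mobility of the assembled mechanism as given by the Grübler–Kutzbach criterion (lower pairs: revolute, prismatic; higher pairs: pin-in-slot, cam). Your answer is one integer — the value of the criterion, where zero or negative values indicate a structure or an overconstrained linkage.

M = 5

link 0 = ground. State L|J1|J2 = 1|0|0
+link1  2|0|0
+link2  3|0|0
R(1,2) f=1→J1  3|1|0
+link3  4|1|0
C(3,2) f=2→J2  4|1|1
R(1,0) f=1→J1  4|2|1
PS(3,1) f=2→J2  4|2|2
+link4  5|2|2
C(2,4) f=2→J2  5|2|3
M = 3(5−1)−2·2−3 = 12−4−3 = 5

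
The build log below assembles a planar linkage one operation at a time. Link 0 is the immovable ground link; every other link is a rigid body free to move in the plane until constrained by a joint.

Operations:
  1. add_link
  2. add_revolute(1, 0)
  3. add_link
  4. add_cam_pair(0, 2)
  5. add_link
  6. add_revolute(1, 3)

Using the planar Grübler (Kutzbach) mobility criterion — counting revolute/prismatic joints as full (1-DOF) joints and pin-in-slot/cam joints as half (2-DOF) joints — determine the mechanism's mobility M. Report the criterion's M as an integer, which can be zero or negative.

ground; <1,0,0>
#1 <2,0,0>
R:1↔0 J1 <2,1,0>
#2 <3,1,0>
C:0↔2 J2 <3,1,1>
#3 <4,1,1>
R:1↔3 J1 <4,2,1>
3×3 − 2×2 − 1×1 = 4

M = 4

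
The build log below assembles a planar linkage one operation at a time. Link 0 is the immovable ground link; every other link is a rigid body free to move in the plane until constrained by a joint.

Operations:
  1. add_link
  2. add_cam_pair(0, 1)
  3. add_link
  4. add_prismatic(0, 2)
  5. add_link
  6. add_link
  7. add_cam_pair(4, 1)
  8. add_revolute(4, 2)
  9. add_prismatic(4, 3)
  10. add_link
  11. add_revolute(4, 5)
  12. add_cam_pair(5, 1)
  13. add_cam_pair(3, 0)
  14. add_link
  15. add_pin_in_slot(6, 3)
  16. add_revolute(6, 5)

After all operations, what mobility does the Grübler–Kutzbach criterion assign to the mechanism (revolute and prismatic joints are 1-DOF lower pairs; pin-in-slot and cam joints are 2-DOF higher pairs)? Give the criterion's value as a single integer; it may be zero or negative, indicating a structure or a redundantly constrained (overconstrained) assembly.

M = 3

L=1 J1=0 J2=0
add link → L=2 J1=0 J2=0
C@0,1 dof=2 J2 → L=2 J1=0 J2=1
add link → L=3 J1=0 J2=1
P@0,2 dof=1 J1 → L=3 J1=1 J2=1
add link → L=4 J1=1 J2=1
add link → L=5 J1=1 J2=1
C@4,1 dof=2 J2 → L=5 J1=1 J2=2
R@4,2 dof=1 J1 → L=5 J1=2 J2=2
P@4,3 dof=1 J1 → L=5 J1=3 J2=2
add link → L=6 J1=3 J2=2
R@4,5 dof=1 J1 → L=6 J1=4 J2=2
C@5,1 dof=2 J2 → L=6 J1=4 J2=3
C@3,0 dof=2 J2 → L=6 J1=4 J2=4
add link → L=7 J1=4 J2=4
PS@6,3 dof=2 J2 → L=7 J1=4 J2=5
R@6,5 dof=1 J1 → L=7 J1=5 J2=5
M=3(L−1)−2J1−J2=3·6−2·5−5=3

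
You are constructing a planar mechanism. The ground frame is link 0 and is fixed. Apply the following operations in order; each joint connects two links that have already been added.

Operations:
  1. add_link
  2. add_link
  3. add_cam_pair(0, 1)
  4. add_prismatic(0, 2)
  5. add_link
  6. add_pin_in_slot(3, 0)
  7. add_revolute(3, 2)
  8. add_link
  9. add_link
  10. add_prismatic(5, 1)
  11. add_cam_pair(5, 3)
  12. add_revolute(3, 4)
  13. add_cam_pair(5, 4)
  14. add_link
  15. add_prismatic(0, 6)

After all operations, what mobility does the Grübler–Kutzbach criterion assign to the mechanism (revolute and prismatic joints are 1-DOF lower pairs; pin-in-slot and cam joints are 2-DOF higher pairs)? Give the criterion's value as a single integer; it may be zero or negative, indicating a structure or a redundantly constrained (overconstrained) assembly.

M = 4

(L,J1,J2)=(1,0,0); link0 fixed
link1: (2,0,0)
link2: (3,0,0)
C 0-1 [J2]: (3,0,1)
P 0-2 [J1]: (3,1,1)
link3: (4,1,1)
PS 3-0 [J2]: (4,1,2)
R 3-2 [J1]: (4,2,2)
link4: (5,2,2)
link5: (6,2,2)
P 5-1 [J1]: (6,3,2)
C 5-3 [J2]: (6,3,3)
R 3-4 [J1]: (6,4,3)
C 5-4 [J2]: (6,4,4)
link6: (7,4,4)
P 0-6 [J1]: (7,5,4)
Grübler: 3·6 − 2·5 − 4 = 4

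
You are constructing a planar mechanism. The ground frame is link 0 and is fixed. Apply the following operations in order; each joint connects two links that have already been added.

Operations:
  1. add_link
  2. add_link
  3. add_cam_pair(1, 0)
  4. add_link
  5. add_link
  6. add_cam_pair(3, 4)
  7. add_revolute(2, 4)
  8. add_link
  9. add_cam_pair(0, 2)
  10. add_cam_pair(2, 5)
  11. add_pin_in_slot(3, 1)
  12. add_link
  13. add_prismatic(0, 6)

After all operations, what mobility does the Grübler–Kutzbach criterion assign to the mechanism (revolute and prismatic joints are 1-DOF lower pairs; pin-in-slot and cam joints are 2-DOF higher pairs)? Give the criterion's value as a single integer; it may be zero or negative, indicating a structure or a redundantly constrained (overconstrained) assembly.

ground; <1,0,0>
#1 <2,0,0>
#2 <3,0,0>
C:1↔0 J2 <3,0,1>
#3 <4,0,1>
#4 <5,0,1>
C:3↔4 J2 <5,0,2>
R:2↔4 J1 <5,1,2>
#5 <6,1,2>
C:0↔2 J2 <6,1,3>
C:2↔5 J2 <6,1,4>
PS:3↔1 J2 <6,1,5>
#6 <7,1,5>
P:0↔6 J1 <7,2,5>
3×6 − 2×2 − 1×5 = 9

M = 9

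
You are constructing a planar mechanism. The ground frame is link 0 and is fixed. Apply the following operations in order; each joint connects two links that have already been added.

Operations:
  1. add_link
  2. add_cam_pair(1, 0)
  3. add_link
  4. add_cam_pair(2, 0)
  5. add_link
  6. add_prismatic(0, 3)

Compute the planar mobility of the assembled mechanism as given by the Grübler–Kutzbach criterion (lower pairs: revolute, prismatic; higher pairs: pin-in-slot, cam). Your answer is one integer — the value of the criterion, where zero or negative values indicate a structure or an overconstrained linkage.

M = 5

(L,J1,J2)=(1,0,0); link0 fixed
link1: (2,0,0)
C 1-0 [J2]: (2,0,1)
link2: (3,0,1)
C 2-0 [J2]: (3,0,2)
link3: (4,0,2)
P 0-3 [J1]: (4,1,2)
Grübler: 3·3 − 2·1 − 2 = 5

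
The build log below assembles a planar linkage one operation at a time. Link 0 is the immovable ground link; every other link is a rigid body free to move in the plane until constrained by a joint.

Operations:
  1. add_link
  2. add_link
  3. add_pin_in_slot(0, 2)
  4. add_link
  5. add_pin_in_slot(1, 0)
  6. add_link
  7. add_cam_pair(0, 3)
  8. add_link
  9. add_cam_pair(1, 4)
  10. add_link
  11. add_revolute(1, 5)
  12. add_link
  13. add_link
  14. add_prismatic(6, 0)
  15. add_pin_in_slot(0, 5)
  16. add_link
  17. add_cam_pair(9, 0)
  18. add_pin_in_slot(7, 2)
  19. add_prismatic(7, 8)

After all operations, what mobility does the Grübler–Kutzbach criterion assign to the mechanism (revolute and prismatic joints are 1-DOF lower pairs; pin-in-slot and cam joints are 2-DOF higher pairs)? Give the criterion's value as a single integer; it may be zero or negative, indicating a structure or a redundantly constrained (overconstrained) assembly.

M = 14

(L,J1,J2)=(1,0,0); link0 fixed
link1: (2,0,0)
link2: (3,0,0)
PS 0-2 [J2]: (3,0,1)
link3: (4,0,1)
PS 1-0 [J2]: (4,0,2)
link4: (5,0,2)
C 0-3 [J2]: (5,0,3)
link5: (6,0,3)
C 1-4 [J2]: (6,0,4)
link6: (7,0,4)
R 1-5 [J1]: (7,1,4)
link7: (8,1,4)
link8: (9,1,4)
P 6-0 [J1]: (9,2,4)
PS 0-5 [J2]: (9,2,5)
link9: (10,2,5)
C 9-0 [J2]: (10,2,6)
PS 7-2 [J2]: (10,2,7)
P 7-8 [J1]: (10,3,7)
Grübler: 3·9 − 2·3 − 7 = 14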